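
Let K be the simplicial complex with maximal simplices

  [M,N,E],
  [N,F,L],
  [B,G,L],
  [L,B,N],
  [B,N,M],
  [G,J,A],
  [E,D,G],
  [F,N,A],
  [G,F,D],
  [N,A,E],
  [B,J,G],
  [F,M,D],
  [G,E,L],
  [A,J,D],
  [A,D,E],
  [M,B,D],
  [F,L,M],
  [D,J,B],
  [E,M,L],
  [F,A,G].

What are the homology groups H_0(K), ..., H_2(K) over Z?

H_0 = Z,  H_1 = Z ⊕ Z/2Z,  H_2 = 0.

Order the vertices as A < B < D < E < F < G < J < L < M < N. Listing each simplex with vertices in this order, K has dimension 2 with simplices:

  0-simplices (10): A, B, D, E, F, G, J, L, M, N
  1-simplices (30): AD, AE, AF, AG, AJ, AN, BD, BG, BJ, BL, BM, BN, DE, DF, DG, DJ, DM, EG, EL, EM, EN, FG, FL, FM, FN, GJ, GL, LM, LN, MN
  2-simplices (20): ADE, ADJ, AEN, AFG, AFN, AGJ, BDJ, BDM, BGJ, BGL, BLN, BMN, DEG, DFG, DFM, EGL, ELM, EMN, FLM, FLN

giving chain groups C_0 ≅ Z^10, C_1 ≅ Z^30, C_2 ≅ Z^20.

Boundary ∂_1: C_1 → C_0 maps an edge to its endpoints' difference, ∂[p,q] = q − p.
This gives a 10×30 integer matrix of rank 9; reducing to Smith normal form yields diagonal entries (1,1,1,1,1,1,1,1,1).

Boundary ∂_2: C_2 → C_1 maps a triangle to the signed sum of its edges. For instance
  ∂BMN = MN − BN + BM,
  ∂DFM = FM − DM + DF.
This gives a 30×20 integer matrix of rank 20; reducing to Smith normal form yields diagonal entries (1,1,1,1,1,1,1,1,1,1,1,1,1,1,1,1,1,1,1,2).

Computing H_k = (kernel of ∂_k) / (image of ∂_{k+1}):

  H_0: rank C_0 − rank ∂_1 = 10 − 9 = 1, and the invariant factors of ∂_1 are all 1, so H_0 = Z.
  H_1: rank ker ∂_1 − rank ∂_2 = (30 − 9) − 20 = 1, and ∂_2 has invariant factor 2 > 1, so H_1 = Z ⊕ Z/2Z.
  H_2: rank ker ∂_2 − rank ∂_3 = (20 − 20) − 0 = 0, and there is no ∂_3, so H_2 = 0.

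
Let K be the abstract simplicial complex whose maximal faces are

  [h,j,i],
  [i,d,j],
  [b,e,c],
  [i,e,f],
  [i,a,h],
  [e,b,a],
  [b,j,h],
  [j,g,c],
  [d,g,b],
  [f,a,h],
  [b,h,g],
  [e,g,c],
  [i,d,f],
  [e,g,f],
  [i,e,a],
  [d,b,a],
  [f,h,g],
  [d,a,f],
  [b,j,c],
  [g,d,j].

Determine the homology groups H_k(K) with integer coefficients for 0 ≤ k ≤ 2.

We work with the vertex ordering a < b < c < d < e < f < g < h < i < j. The simplices of K, each written with vertices in increasing order, are:

  0-simplices (10): a, b, c, d, e, f, g, h, i, j
  1-simplices (30): ab, ad, ae, af, ah, ai, bc, bd, be, bg, bh, bj, ce, cg, cj, df, dg, di, dj, ef, eg, ei, fg, fh, fi, gh, gj, hi, hj, ij
  2-simplices (20): abd, abe, adf, aei, afh, ahi, bce, bcj, bdg, bgh, bhj, ceg, cgj, dfi, dgj, dij, efg, efi, fgh, hij

Hence C_0 ≅ Z^10, C_1 ≅ Z^30, C_2 ≅ Z^20.

Boundary ∂_1: C_1 → C_0 is given by ∂[p,q] = [q] − [p]. For instance
  ∂hj = j − h.
The resulting 10×30 matrix has rank 9, and its Smith normal form has invariant factors (1,1,1,1,1,1,1,1,1).

∂_2: C_2 → C_1 sends each 2-simplex [p,q,r] to [q,r] − [p,r] + [p,q]. For instance
  ∂ceg = eg − cg + ce,
  ∂cgj = gj − cj + cg.
As a 30×20 matrix over Z this has rank 20, with invariant factors (1,1,1,1,1,1,1,1,1,1,1,1,1,1,1,1,1,1,1,2).

Computing H_k = (kernel of ∂_k) / (image of ∂_{k+1}):

  H_0: rank C_0 − rank ∂_1 = 10 − 9 = 1, and the invariant factors of ∂_1 are all 1, so H_0 = Z.
  H_1: rank ker ∂_1 − rank ∂_2 = (30 − 9) − 20 = 1, and ∂_2 has invariant factor 2 > 1, so H_1 = Z ⊕ Z/2.
  H_2: rank ker ∂_2 − rank ∂_3 = (20 − 20) − 0 = 0, and there is no ∂_3, so H_2 = 0.

As a check, the Euler characteristic is 10 − 30 + 20 = 0, which agrees with 1 − 1 + 0 = 0.

H_0 ≅ Z,  H_1 ≅ Z ⊕ Z/2,  H_2 = 0.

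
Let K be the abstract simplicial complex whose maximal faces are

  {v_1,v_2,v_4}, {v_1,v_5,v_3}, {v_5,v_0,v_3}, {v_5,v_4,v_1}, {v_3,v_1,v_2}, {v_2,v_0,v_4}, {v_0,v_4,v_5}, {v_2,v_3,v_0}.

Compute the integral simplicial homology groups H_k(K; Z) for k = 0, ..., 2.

H_0 = Z,  H_1 = 0,  H_2 = Z.

We work with the vertex ordering v_0 < v_1 < v_2 < v_3 < v_4 < v_5. The simplices of K, each written with vertices in increasing order, are:

  0-simplices (6): [v_0], [v_1], [v_2], [v_3], [v_4], [v_5]
  1-simplices (12): [v_0,v_2], [v_0,v_3], [v_0,v_4], [v_0,v_5], [v_1,v_2], [v_1,v_3], [v_1,v_4], [v_1,v_5], [v_2,v_3], [v_2,v_4], [v_3,v_5], [v_4,v_5]
  2-simplices (8): [v_0,v_2,v_3], [v_0,v_2,v_4], [v_0,v_3,v_5], [v_0,v_4,v_5], [v_1,v_2,v_3], [v_1,v_2,v_4], [v_1,v_3,v_5], [v_1,v_4,v_5]

Hence C_0 ≅ Z^6, C_1 ≅ Z^12, C_2 ≅ Z^8.

The boundary map ∂_1: C_1 → C_0 sends each edge [p,q] (with p < q) to q − p. For instance
  ∂[v_1,v_2] = [v_2] − [v_1].
The resulting 6×12 matrix has rank 5, and its Smith normal form has invariant factors (1,1,1,1,1).

∂_2: C_2 → C_1 acts by ∂[p,q,r] = [q,r] − [p,r] + [p,q]. For instance
  ∂[v_1,v_3,v_5] = [v_3,v_5] − [v_1,v_5] + [v_1,v_3],
  ∂[v_0,v_2,v_4] = [v_2,v_4] − [v_0,v_4] + [v_0,v_2].
The 12×8 boundary matrix has rank 7 and Smith normal form diag(1,1,1,1,1,1,1).

Reading off H_k = ker ∂_k / im ∂_{k+1}:

  H_0: rank C_0 − rank ∂_1 = 6 − 5 = 1, and the invariant factors of ∂_1 are all 1, so H_0 ≅ Z.
  H_1: rank ker ∂_1 − rank ∂_2 = (12 − 5) − 7 = 0, and the invariant factors of ∂_2 are all 1, so H_1 ≅ 0.
  H_2: rank ker ∂_2 − rank ∂_3 = (8 − 7) − 0 = 1, and there is no ∂_3, so H_2 ≅ Z.

As a check, the Euler characteristic is 6 − 12 + 8 = 2, which agrees with 1 − 0 + 1 = 2.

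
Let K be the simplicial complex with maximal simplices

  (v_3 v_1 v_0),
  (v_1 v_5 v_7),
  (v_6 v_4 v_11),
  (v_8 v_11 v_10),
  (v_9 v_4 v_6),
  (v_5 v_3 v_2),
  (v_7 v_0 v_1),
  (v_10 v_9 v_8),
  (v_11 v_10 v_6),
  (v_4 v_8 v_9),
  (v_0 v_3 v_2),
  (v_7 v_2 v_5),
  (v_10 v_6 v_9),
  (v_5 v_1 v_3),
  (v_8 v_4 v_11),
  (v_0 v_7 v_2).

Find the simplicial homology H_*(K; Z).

H_0 = Z^2,  H_1 = 0,  H_2 = Z^2.

Order the vertices as v_0 < v_1 < v_2 < v_3 < v_4 < v_5 < v_6 < v_7 < v_8 < v_9 < v_10 < v_11. Listing each simplex with vertices in this order, K has dimension 2 with simplices:

  0-simplices (12): [v_0], [v_1], [v_2], [v_3], [v_4], [v_5], [v_6], [v_7], [v_8], [v_9], [v_10], [v_11]
  1-simplices (24): (24 of them)
  2-simplices (16): (16 of them)

giving chain groups C_0 ≅ Z^12, C_1 ≅ Z^24, C_2 ≅ Z^16.

∂_1: C_1 → C_0 sends each edge [p,q] (with p < q) to q − p.
The 12×24 boundary matrix has rank 10 and Smith normal form diag(1,1,1,1,1,1,1,1,1,1).

∂_2: C_2 → C_1 sends each 2-simplex [p,q,r] to [q,r] − [p,r] + [p,q]. For instance
  ∂[v_1,v_3,v_5] = [v_3,v_5] − [v_1,v_5] + [v_1,v_3],
  ∂[v_8,v_10,v_11] = [v_10,v_11] − [v_8,v_11] + [v_8,v_10].
The 24×16 boundary matrix has rank 14 and Smith normal form diag(1,1,1,1,1,1,1,1,1,1,1,1,1,1).

From H_k ≅ ker(∂_k) / im(∂_{k+1}) we obtain:

  H_0: rank C_0 − rank ∂_1 = 12 − 10 = 2, and the invariant factors of ∂_1 are all 1, so H_0 = Z^2.
  H_1: rank ker ∂_1 − rank ∂_2 = (24 − 10) − 14 = 0, and the invariant factors of ∂_2 are all 1, so H_1 = 0.
  H_2: rank ker ∂_2 − rank ∂_3 = (16 − 14) − 0 = 2, and there is no ∂_3, so H_2 = Z^2.

As a check, the Euler characteristic is 12 − 24 + 16 = 4, which agrees with 2 − 0 + 2 = 4.
(K is a triangulation of the disjoint union of the 2-sphere S^2 and the 2-sphere S^2.)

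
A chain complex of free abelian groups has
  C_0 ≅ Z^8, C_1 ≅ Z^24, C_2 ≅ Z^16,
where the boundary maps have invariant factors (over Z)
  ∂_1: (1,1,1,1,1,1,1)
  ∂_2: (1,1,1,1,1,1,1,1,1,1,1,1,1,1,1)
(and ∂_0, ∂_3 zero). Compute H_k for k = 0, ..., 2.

H_0: b_0 = 8 − 0 − 7 = 1; torsion from ∂_1 factors > 1: none. So H_0 ≅ Z.
H_1: b_1 = 24 − 7 − 15 = 2; torsion from ∂_2 factors > 1: none. So H_1 ≅ Z^2.
H_2: b_2 = 16 − 15 − 0 = 1; torsion from ∂_3 factors > 1: none. So H_2 ≅ Z.

H_0 ≅ Z,  H_1 ≅ Z^2,  H_2 ≅ Z.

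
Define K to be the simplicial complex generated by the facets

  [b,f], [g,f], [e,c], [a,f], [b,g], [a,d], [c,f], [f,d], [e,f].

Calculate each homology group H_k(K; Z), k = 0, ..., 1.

K has 7 vertices, 9 edges.
rank ∂_0 = 0, rank ∂_1 = 6 ⇒ b_0 = 7 − 0 − 6 = 1; all invariant factors of ∂_1 are 1 so no torsion. So H_0 ≅ Z.
rank ∂_1 = 6, rank ∂_2 = 0 ⇒ b_1 = 9 − 6 − 0 = 3. So H_1 ≅ Z^3.

H_0 ≅ Z,  H_1 ≅ Z^3.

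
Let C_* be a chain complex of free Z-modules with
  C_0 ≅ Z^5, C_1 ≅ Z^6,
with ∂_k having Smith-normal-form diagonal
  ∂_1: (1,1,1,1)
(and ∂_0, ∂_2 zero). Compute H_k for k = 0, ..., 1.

H_0 ≅ Z,  H_1 ≅ Z^2.

H_0: b_0 = 5 − 0 − 4 = 1; torsion from ∂_1 factors > 1: none. So H_0 ≅ Z.
H_1: b_1 = 6 − 4 − 0 = 2; torsion from ∂_2 factors > 1: none. So H_1 ≅ Z^2.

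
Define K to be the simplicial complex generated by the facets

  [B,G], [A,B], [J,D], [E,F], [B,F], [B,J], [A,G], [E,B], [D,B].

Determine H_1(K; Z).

We work with the vertex ordering A < B < D < E < F < G < J. The simplices of K, each written with vertices in increasing order, are:

  0-simplices (7): A, B, D, E, F, G, J
  1-simplices (9): AB, AG, BD, BE, BF, BG, BJ, DJ, EF

Hence C_0 ≅ Z^7, C_1 ≅ Z^9.

∂_1: C_1 → C_0 maps an edge to its endpoints' difference, ∂[p,q] = q − p. For instance
  ∂EF = F − E.
This gives a 7×9 integer matrix of rank 6; reducing to Smith normal form yields diagonal entries (1,1,1,1,1,1).

Computing H_k = (kernel of ∂_k) / (image of ∂_{k+1}):

  H_1: rank ker ∂_1 − rank ∂_2 = (9 − 6) − 0 = 3, and there is no ∂_2, so H_1 ≅ Z^3.

H_1 = Z^3.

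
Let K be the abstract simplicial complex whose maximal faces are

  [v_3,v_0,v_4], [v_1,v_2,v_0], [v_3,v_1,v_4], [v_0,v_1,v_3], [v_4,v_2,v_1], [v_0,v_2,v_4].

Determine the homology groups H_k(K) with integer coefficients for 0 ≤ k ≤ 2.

Take the total order v_0 < v_1 < v_2 < v_3 < v_4 on the vertex set. Then K (dimension 2) consists of the simplices:

  0-simplices (5): [v_0], [v_1], [v_2], [v_3], [v_4]
  1-simplices (9): [v_0,v_1], [v_0,v_2], [v_0,v_3], [v_0,v_4], [v_1,v_2], [v_1,v_3], [v_1,v_4], [v_2,v_4], [v_3,v_4]
  2-simplices (6): [v_0,v_1,v_2], [v_0,v_1,v_3], [v_0,v_2,v_4], [v_0,v_3,v_4], [v_1,v_2,v_4], [v_1,v_3,v_4]

giving chain groups C_0 ≅ Z^5, C_1 ≅ Z^9, C_2 ≅ Z^6.

The boundary map ∂_1: C_1 → C_0 sends each edge [p,q] (with p < q) to q − p.
As a 5×9 matrix over Z this has rank 4, with invariant factors (1,1,1,1).

The boundary map ∂_2: C_2 → C_1 maps a triangle to the signed sum of its edges. For instance
  ∂[v_0,v_1,v_3] = [v_1,v_3] − [v_0,v_3] + [v_0,v_1],
  ∂[v_0,v_2,v_4] = [v_2,v_4] − [v_0,v_4] + [v_0,v_2].
This gives a 9×6 integer matrix of rank 5; reducing to Smith normal form yields diagonal entries (1,1,1,1,1).

Computing H_k = (kernel of ∂_k) / (image of ∂_{k+1}):

  H_0: rank C_0 − rank ∂_1 = 5 − 4 = 1, and the invariant factors of ∂_1 are all 1, so H_0 ≅ Z.
  H_1: rank ker ∂_1 − rank ∂_2 = (9 − 4) − 5 = 0, and the invariant factors of ∂_2 are all 1, so H_1 ≅ 0.
  H_2: rank ker ∂_2 − rank ∂_3 = (6 − 5) − 0 = 1, and there is no ∂_3, so H_2 ≅ Z.

(K is a triangulation of the 2-sphere S^2.)

H_0 ≅ Z,  H_1 = 0,  H_2 ≅ Z.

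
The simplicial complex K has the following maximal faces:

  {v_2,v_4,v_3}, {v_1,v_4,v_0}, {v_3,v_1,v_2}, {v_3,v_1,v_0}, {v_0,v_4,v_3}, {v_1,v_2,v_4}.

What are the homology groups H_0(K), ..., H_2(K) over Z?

We work with the vertex ordering v_0 < v_1 < v_2 < v_3 < v_4. The simplices of K, each written with vertices in increasing order, are:

  0-simplices (5): [v_0], [v_1], [v_2], [v_3], [v_4]
  1-simplices (9): [v_0,v_1], [v_0,v_3], [v_0,v_4], [v_1,v_2], [v_1,v_3], [v_1,v_4], [v_2,v_3], [v_2,v_4], [v_3,v_4]
  2-simplices (6): [v_0,v_1,v_3], [v_0,v_1,v_4], [v_0,v_3,v_4], [v_1,v_2,v_3], [v_1,v_2,v_4], [v_2,v_3,v_4]

Hence C_0 ≅ Z^5, C_1 ≅ Z^9, C_2 ≅ Z^6.

∂_1: C_1 → C_0 is given by ∂[p,q] = [q] − [p]. For instance
  ∂[v_1,v_3] = [v_3] − [v_1].
As a 5×9 matrix over Z this has rank 4, with invariant factors (1,1,1,1).

Boundary ∂_2: C_2 → C_1 acts by ∂[p,q,r] = [q,r] − [p,r] + [p,q]. For instance
  ∂[v_1,v_2,v_4] = [v_2,v_4] − [v_1,v_4] + [v_1,v_2],
  ∂[v_0,v_1,v_4] = [v_1,v_4] − [v_0,v_4] + [v_0,v_1].
The resulting 9×6 matrix has rank 5, and its Smith normal form has invariant factors (1,1,1,1,1).

Now H_k = ker ∂_k / im ∂_{k+1}, so:

  H_0: rank C_0 − rank ∂_1 = 5 − 4 = 1, and the invariant factors of ∂_1 are all 1, so H_0 = Z.
  H_1: rank ker ∂_1 − rank ∂_2 = (9 − 4) − 5 = 0, and the invariant factors of ∂_2 are all 1, so H_1 = 0.
  H_2: rank ker ∂_2 − rank ∂_3 = (6 − 5) − 0 = 1, and there is no ∂_3, so H_2 = Z.

H_0 ≅ Z,  H_1 = 0,  H_2 ≅ Z.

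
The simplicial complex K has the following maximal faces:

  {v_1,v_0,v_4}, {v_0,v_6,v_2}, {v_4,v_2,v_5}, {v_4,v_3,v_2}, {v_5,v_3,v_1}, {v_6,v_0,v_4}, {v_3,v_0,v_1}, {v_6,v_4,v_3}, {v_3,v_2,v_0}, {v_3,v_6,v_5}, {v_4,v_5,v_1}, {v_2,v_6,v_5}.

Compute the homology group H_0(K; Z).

Fix the vertex order v_0 < v_1 < v_2 < v_3 < v_4 < v_5 < v_6 and write every simplex with vertices in increasing order. Then dim K = 2 and the simplices of K are:

  0-simplices (7): [v_0], [v_1], [v_2], [v_3], [v_4], [v_5], [v_6]
  1-simplices (18): (18 of them)
  2-simplices (12): (12 of them)

so the chain groups are C_0 ≅ Z^7, C_1 ≅ Z^18, C_2 ≅ Z^12.

Boundary ∂_1: C_1 → C_0 is given by ∂[p,q] = [q] − [p]. For instance
  ∂[v_0,v_1] = [v_1] − [v_0].
This gives a 7×18 integer matrix of rank 6; reducing to Smith normal form yields diagonal entries (1,1,1,1,1,1).

Boundary ∂_2: C_2 → C_1 sends each 2-simplex [p,q,r] to [q,r] − [p,r] + [p,q]. For instance
  ∂[v_2,v_5,v_6] = [v_5,v_6] − [v_2,v_6] + [v_2,v_5],
  ∂[v_1,v_3,v_5] = [v_3,v_5] − [v_1,v_5] + [v_1,v_3].
The 18×12 boundary matrix has rank 12 and Smith normal form diag(1,1,1,1,1,1,1,1,1,1,1,2).

From H_k ≅ ker(∂_k) / im(∂_{k+1}) we obtain:

  H_0: rank C_0 − rank ∂_1 = 7 − 6 = 1, and the invariant factors of ∂_1 are all 1, so H_0 ≅ Z.

H_0 = Z.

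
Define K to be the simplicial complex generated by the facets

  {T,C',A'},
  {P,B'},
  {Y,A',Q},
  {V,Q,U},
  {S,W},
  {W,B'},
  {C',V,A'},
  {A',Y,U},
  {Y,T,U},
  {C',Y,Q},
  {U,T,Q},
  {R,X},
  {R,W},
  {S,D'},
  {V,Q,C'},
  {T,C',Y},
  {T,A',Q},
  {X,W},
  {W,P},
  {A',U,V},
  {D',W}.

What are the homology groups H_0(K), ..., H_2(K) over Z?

K has 14 vertices, 27 edges, 12 triangles.
rank ∂_0 = 0, rank ∂_1 = 12 ⇒ b_0 = 14 − 0 − 12 = 2; all invariant factors of ∂_1 are 1 so no torsion. So H_0 ≅ Z^2.
rank ∂_1 = 12, rank ∂_2 = 12 ⇒ b_1 = 27 − 12 − 12 = 3; ∂_2 has invariant factor(s) [2] giving torsion. So H_1 ≅ Z^3 ⊕ Z/2.
rank ∂_2 = 12, rank ∂_3 = 0 ⇒ b_2 = 12 − 12 − 0 = 0. So H_2 ≅ 0.

H_0 ≅ Z^2,  H_1 ≅ Z^3 ⊕ Z/2,  H_2 = 0.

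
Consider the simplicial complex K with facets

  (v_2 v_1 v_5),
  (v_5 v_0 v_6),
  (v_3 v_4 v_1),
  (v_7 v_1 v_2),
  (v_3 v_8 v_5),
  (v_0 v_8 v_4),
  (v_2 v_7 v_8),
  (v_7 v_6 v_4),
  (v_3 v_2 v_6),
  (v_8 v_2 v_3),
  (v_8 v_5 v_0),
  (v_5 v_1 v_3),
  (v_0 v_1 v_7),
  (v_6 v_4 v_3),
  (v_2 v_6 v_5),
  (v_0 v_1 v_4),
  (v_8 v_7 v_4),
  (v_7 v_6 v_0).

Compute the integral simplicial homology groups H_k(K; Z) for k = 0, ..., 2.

Fix the vertex order v_0 < v_1 < v_2 < v_3 < v_4 < v_5 < v_6 < v_7 < v_8 and write every simplex with vertices in increasing order. Then dim K = 2 and the simplices of K are:

  0-simplices (9): [v_0], [v_1], [v_2], [v_3], [v_4], [v_5], [v_6], [v_7], [v_8]
  1-simplices (27): (27 of them)
  2-simplices (18): (18 of them)

giving chain groups C_0 ≅ Z^9, C_1 ≅ Z^27, C_2 ≅ Z^18.

∂_1: C_1 → C_0 maps an edge to its endpoints' difference, ∂[p,q] = q − p. For instance
  ∂[v_3,v_8] = [v_8] − [v_3].
The resulting 9×27 matrix has rank 8, and its Smith normal form has invariant factors (1,1,1,1,1,1,1,1).

Boundary ∂_2: C_2 → C_1 acts by ∂[p,q,r] = [q,r] − [p,r] + [p,q]. For instance
  ∂[v_2,v_5,v_6] = [v_5,v_6] − [v_2,v_6] + [v_2,v_5],
  ∂[v_1,v_3,v_4] = [v_3,v_4] − [v_1,v_4] + [v_1,v_3].
The resulting 27×18 matrix has rank 18, and its Smith normal form has invariant factors (1,1,1,1,1,1,1,1,1,1,1,1,1,1,1,1,1,2).

Reading off H_k = ker ∂_k / im ∂_{k+1}:

  H_0: rank C_0 − rank ∂_1 = 9 − 8 = 1, and the invariant factors of ∂_1 are all 1, so H_0 ≅ Z.
  H_1: rank ker ∂_1 − rank ∂_2 = (27 − 8) − 18 = 1, and ∂_2 has invariant factor 2 > 1, so H_1 ≅ Z ⊕ Z/2Z.
  H_2: rank ker ∂_2 − rank ∂_3 = (18 − 18) − 0 = 0, and there is no ∂_3, so H_2 ≅ 0.

(K is a triangulation of the Klein bottle.)

H_0 = Z,  H_1 = Z ⊕ Z/2Z,  H_2 = 0.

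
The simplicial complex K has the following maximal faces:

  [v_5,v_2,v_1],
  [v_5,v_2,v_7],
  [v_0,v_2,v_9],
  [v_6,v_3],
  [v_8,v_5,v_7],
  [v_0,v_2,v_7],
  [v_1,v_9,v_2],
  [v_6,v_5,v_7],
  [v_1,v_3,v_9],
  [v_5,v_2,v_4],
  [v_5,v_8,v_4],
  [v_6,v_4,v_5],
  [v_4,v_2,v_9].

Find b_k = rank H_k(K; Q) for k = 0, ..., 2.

Take the total order v_0 < v_1 < v_2 < v_3 < v_4 < v_5 < v_6 < v_7 < v_8 < v_9 on the vertex set. Then K (dimension 2) consists of the simplices:

  0-simplices (10): [v_0], [v_1], [v_2], [v_3], [v_4], [v_5], [v_6], [v_7], [v_8], [v_9]
  1-simplices (22): (22 of them)
  2-simplices (12): (12 of them)

giving chain groups C_0 ≅ Z^10, C_1 ≅ Z^22, C_2 ≅ Z^12.

Boundary ∂_1: C_1 → C_0 maps an edge to its endpoints' difference, ∂[p,q] = q − p. For instance
  ∂[v_6,v_7] = [v_7] − [v_6].
The 10×22 boundary matrix has rank 9 and Smith normal form diag(1,1,1,1,1,1,1,1,1).

Boundary ∂_2: C_2 → C_1 sends each 2-simplex [p,q,r] to [q,r] − [p,r] + [p,q]. For instance
  ∂[v_4,v_5,v_8] = [v_5,v_8] − [v_4,v_8] + [v_4,v_5],
  ∂[v_2,v_4,v_5] = [v_4,v_5] − [v_2,v_5] + [v_2,v_4].
This gives a 22×12 integer matrix of rank 12; reducing to Smith normal form yields diagonal entries (1,1,1,1,1,1,1,1,1,1,1,1).

Computing H_k = (kernel of ∂_k) / (image of ∂_{k+1}):

  H_0: rank C_0 − rank ∂_1 = 10 − 9 = 1, and the invariant factors of ∂_1 are all 1, so H_0 ≅ Z.
  H_1: rank ker ∂_1 − rank ∂_2 = (22 − 9) − 12 = 1, and the invariant factors of ∂_2 are all 1, so H_1 ≅ Z.
  H_2: rank ker ∂_2 − rank ∂_3 = (12 − 12) − 0 = 0, and there is no ∂_3, so H_2 ≅ 0.

Hence the Betti numbers are b_0 = 1, b_1 = 1, b_2 = 0.

b_0 = 1, b_1 = 1, b_2 = 0.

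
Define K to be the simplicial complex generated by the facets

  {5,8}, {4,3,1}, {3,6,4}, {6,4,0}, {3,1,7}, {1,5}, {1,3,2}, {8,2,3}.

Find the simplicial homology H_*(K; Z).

Fix the vertex order 0 < 1 < 2 < 3 < 4 < 5 < 6 < 7 < 8 and write every simplex with vertices in increasing order. Then dim K = 2 and the simplices of K are:

  0-simplices (9): [0], [1], [2], [3], [4], [5], [6], [7], [8]
  1-simplices (15): [0,4], [0,6], [1,2], [1,3], [1,4], [1,5], [1,7], [2,3], [2,8], [3,4], [3,6], [3,7], [3,8], [4,6], [5,8]
  2-simplices (6): [0,4,6], [1,2,3], [1,3,4], [1,3,7], [2,3,8], [3,4,6]

giving chain groups C_0 ≅ Z^9, C_1 ≅ Z^15, C_2 ≅ Z^6.

∂_1: C_1 → C_0 maps an edge to its endpoints' difference, ∂[p,q] = q − p.
The 9×15 boundary matrix has rank 8 and Smith normal form diag(1,1,1,1,1,1,1,1).

Boundary ∂_2: C_2 → C_1 acts by ∂[p,q,r] = [q,r] − [p,r] + [p,q]. For instance
  ∂[1,2,3] = [2,3] − [1,3] + [1,2],
  ∂[1,3,4] = [3,4] − [1,4] + [1,3].
The 15×6 boundary matrix has rank 6 and Smith normal form diag(1,1,1,1,1,1).

Reading off H_k = ker ∂_k / im ∂_{k+1}:

  H_0: rank C_0 − rank ∂_1 = 9 − 8 = 1, and the invariant factors of ∂_1 are all 1, so H_0 = Z.
  H_1: rank ker ∂_1 − rank ∂_2 = (15 − 8) − 6 = 1, and the invariant factors of ∂_2 are all 1, so H_1 = Z.
  H_2: rank ker ∂_2 − rank ∂_3 = (6 − 6) − 0 = 0, and there is no ∂_3, so H_2 = 0.

H_0 ≅ Z,  H_1 ≅ Z,  H_2 = 0.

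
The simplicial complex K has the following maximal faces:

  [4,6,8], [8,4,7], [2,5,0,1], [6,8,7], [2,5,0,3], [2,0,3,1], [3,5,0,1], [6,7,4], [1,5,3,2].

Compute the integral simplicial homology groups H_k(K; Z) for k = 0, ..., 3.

Take the total order 0 < 1 < 2 < 3 < 4 < 5 < 6 < 7 < 8 on the vertex set. Then K (dimension 3) consists of the simplices:

  0-simplices (9): [0], [1], [2], [3], [4], [5], [6], [7], [8]
  1-simplices (16): [0,1], [0,2], [0,3], [0,5], [1,2], [1,3], [1,5], [2,3], [2,5], [3,5], [4,6], [4,7], [4,8], [6,7], [6,8], [7,8]
  2-simplices (14): [0,1,2], [0,1,3], [0,1,5], [0,2,3], [0,2,5], [0,3,5], [1,2,3], [1,2,5], [1,3,5], [2,3,5], [4,6,7], [4,6,8], [4,7,8], [6,7,8]
  3-simplices (5): [0,1,2,3], [0,1,2,5], [0,1,3,5], [0,2,3,5], [1,2,3,5]

Hence C_0 ≅ Z^9, C_1 ≅ Z^16, C_2 ≅ Z^14, C_3 ≅ Z^5.

The boundary map ∂_1: C_1 → C_0 maps an edge to its endpoints' difference, ∂[p,q] = q − p. For instance
  ∂[4,8] = [8] − [4].
The 9×16 boundary matrix has rank 7 and Smith normal form diag(1,1,1,1,1,1,1).

Boundary ∂_2: C_2 → C_1 acts by ∂[p,q,r] = [q,r] − [p,r] + [p,q]. For instance
  ∂[4,6,8] = [6,8] − [4,8] + [4,6],
  ∂[1,2,5] = [2,5] − [1,5] + [1,2].
The resulting 16×14 matrix has rank 9, and its Smith normal form has invariant factors (1,1,1,1,1,1,1,1,1).

The boundary map ∂_3: C_3 → C_2 sends each 3-simplex σ to the alternating sum Σ_i (−1)^i (σ with its i-th vertex removed). For instance
  ∂[0,2,3,5] = [2,3,5] − [0,3,5] + [0,2,5] − [0,2,3],
  ∂[0,1,3,5] = [1,3,5] − [0,3,5] + [0,1,5] − [0,1,3].
The 14×5 boundary matrix has rank 4 and Smith normal form diag(1,1,1,1).

Computing H_k = (kernel of ∂_k) / (image of ∂_{k+1}):

  H_0: rank C_0 − rank ∂_1 = 9 − 7 = 2, and the invariant factors of ∂_1 are all 1, so H_0 ≅ Z^2.
  H_1: rank ker ∂_1 − rank ∂_2 = (16 − 7) − 9 = 0, and the invariant factors of ∂_2 are all 1, so H_1 ≅ 0.
  H_2: rank ker ∂_2 − rank ∂_3 = (14 − 9) − 4 = 1, and the invariant factors of ∂_3 are all 1, so H_2 ≅ Z.
  H_3: rank ker ∂_3 − rank ∂_4 = (5 − 4) − 0 = 1, and there is no ∂_4, so H_3 ≅ Z.

(K is a triangulation of the disjoint union of the 3-sphere S^3 and the 2-sphere S^2.)

H_0 = Z^2,  H_1 = 0,  H_2 = Z,  H_3 = Z.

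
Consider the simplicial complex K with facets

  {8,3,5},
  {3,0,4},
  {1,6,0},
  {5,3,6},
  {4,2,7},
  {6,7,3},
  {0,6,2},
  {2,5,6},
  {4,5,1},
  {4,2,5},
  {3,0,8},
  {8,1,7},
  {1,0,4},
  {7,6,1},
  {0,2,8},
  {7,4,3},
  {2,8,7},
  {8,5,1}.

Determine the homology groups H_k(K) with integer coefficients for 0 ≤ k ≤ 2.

Take the total order 0 < 1 < 2 < 3 < 4 < 5 < 6 < 7 < 8 on the vertex set. Then K (dimension 2) consists of the simplices:

  0-simplices (9): [0], [1], [2], [3], [4], [5], [6], [7], [8]
  1-simplices (27): (27 of them)
  2-simplices (18): [0,1,4], [0,1,6], [0,2,6], [0,2,8], [0,3,4], [0,3,8], [1,4,5], [1,5,8], [1,6,7], [1,7,8], [2,4,5], [2,4,7], [2,5,6], [2,7,8], [3,4,7], [3,5,6], [3,5,8], [3,6,7]

Hence C_0 ≅ Z^9, C_1 ≅ Z^27, C_2 ≅ Z^18.

Boundary ∂_1: C_1 → C_0 is given by ∂[p,q] = [q] − [p]. For instance
  ∂[4,5] = [5] − [4].
The 9×27 boundary matrix has rank 8 and Smith normal form diag(1,1,1,1,1,1,1,1).

The boundary map ∂_2: C_2 → C_1 maps a triangle to the signed sum of its edges. For instance
  ∂[3,5,8] = [5,8] − [3,8] + [3,5],
  ∂[0,2,8] = [2,8] − [0,8] + [0,2].
As a 27×18 matrix over Z this has rank 17, with invariant factors (1,1,1,1,1,1,1,1,1,1,1,1,1,1,1,1,1).

From H_k ≅ ker(∂_k) / im(∂_{k+1}) we obtain:

  H_0: rank C_0 − rank ∂_1 = 9 − 8 = 1, and the invariant factors of ∂_1 are all 1, so H_0 ≅ Z.
  H_1: rank ker ∂_1 − rank ∂_2 = (27 − 8) − 17 = 2, and the invariant factors of ∂_2 are all 1, so H_1 ≅ Z^2.
  H_2: rank ker ∂_2 − rank ∂_3 = (18 − 17) − 0 = 1, and there is no ∂_3, so H_2 ≅ Z.

H_0 ≅ Z,  H_1 ≅ Z^2,  H_2 ≅ Z.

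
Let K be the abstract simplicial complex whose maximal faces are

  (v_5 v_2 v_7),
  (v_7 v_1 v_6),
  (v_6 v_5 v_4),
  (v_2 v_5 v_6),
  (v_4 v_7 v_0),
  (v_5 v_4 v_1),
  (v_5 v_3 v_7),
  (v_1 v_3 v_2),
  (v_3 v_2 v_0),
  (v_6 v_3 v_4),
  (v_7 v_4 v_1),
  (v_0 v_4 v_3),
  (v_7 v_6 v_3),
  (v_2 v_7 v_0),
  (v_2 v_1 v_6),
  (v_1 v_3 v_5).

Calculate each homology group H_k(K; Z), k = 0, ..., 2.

H_0 ≅ Z,  H_1 ≅ Z^2,  H_2 ≅ Z.

Fix the vertex order v_0 < v_1 < v_2 < v_3 < v_4 < v_5 < v_6 < v_7 and write every simplex with vertices in increasing order. Then dim K = 2 and the simplices of K are:

  0-simplices (8): [v_0], [v_1], [v_2], [v_3], [v_4], [v_5], [v_6], [v_7]
  1-simplices (24): (24 of them)
  2-simplices (16): (16 of them)

giving chain groups C_0 ≅ Z^8, C_1 ≅ Z^24, C_2 ≅ Z^16.

∂_1: C_1 → C_0 is given by ∂[p,q] = [q] − [p]. For instance
  ∂[v_1,v_3] = [v_3] − [v_1].
As a 8×24 matrix over Z this has rank 7, with invariant factors (1,1,1,1,1,1,1).

Boundary ∂_2: C_2 → C_1 maps a triangle to the signed sum of its edges. For instance
  ∂[v_1,v_2,v_3] = [v_2,v_3] − [v_1,v_3] + [v_1,v_2],
  ∂[v_1,v_3,v_5] = [v_3,v_5] − [v_1,v_5] + [v_1,v_3].
The resulting 24×16 matrix has rank 15, and its Smith normal form has invariant factors (1,1,1,1,1,1,1,1,1,1,1,1,1,1,1).

Computing H_k = (kernel of ∂_k) / (image of ∂_{k+1}):

  H_0: rank C_0 − rank ∂_1 = 8 − 7 = 1, and the invariant factors of ∂_1 are all 1, so H_0 = Z.
  H_1: rank ker ∂_1 − rank ∂_2 = (24 − 7) − 15 = 2, and the invariant factors of ∂_2 are all 1, so H_1 = Z^2.
  H_2: rank ker ∂_2 − rank ∂_3 = (16 − 15) − 0 = 1, and there is no ∂_3, so H_2 = Z.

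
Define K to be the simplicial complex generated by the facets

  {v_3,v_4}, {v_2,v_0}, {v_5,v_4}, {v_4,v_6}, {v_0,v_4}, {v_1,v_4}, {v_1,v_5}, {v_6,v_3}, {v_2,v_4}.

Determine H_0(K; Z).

Take the total order v_0 < v_1 < v_2 < v_3 < v_4 < v_5 < v_6 on the vertex set. Then K (dimension 1) consists of the simplices:

  0-simplices (7): [v_0], [v_1], [v_2], [v_3], [v_4], [v_5], [v_6]
  1-simplices (9): [v_0,v_2], [v_0,v_4], [v_1,v_4], [v_1,v_5], [v_2,v_4], [v_3,v_4], [v_3,v_6], [v_4,v_5], [v_4,v_6]

Hence C_0 ≅ Z^7, C_1 ≅ Z^9.

∂_1: C_1 → C_0 sends each edge [p,q] (with p < q) to q − p. For instance
  ∂[v_4,v_5] = [v_5] − [v_4].
As a 7×9 matrix over Z this has rank 6, with invariant factors (1,1,1,1,1,1).

From H_k ≅ ker(∂_k) / im(∂_{k+1}) we obtain:

  H_0: rank C_0 − rank ∂_1 = 7 − 6 = 1, and the invariant factors of ∂_1 are all 1, so H_0 = Z.

(K is a triangulation of a wedge of 3 circles.)

H_0 ≅ Z.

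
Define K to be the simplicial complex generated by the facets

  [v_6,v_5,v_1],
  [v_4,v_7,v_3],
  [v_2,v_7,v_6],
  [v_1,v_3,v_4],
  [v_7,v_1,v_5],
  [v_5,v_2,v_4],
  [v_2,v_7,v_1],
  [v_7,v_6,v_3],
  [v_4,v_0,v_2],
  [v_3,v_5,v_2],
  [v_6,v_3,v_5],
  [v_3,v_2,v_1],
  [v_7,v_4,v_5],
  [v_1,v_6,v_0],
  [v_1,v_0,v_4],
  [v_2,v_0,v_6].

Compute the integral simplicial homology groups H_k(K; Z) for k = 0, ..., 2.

Take the total order v_0 < v_1 < v_2 < v_3 < v_4 < v_5 < v_6 < v_7 on the vertex set. Then K (dimension 2) consists of the simplices:

  0-simplices (8): [v_0], [v_1], [v_2], [v_3], [v_4], [v_5], [v_6], [v_7]
  1-simplices (24): (24 of them)
  2-simplices (16): (16 of them)

Hence C_0 ≅ Z^8, C_1 ≅ Z^24, C_2 ≅ Z^16.

Boundary ∂_1: C_1 → C_0 maps an edge to its endpoints' difference, ∂[p,q] = q − p.
As a 8×24 matrix over Z this has rank 7, with invariant factors (1,1,1,1,1,1,1).

Boundary ∂_2: C_2 → C_1 maps a triangle to the signed sum of its edges. For instance
  ∂[v_3,v_4,v_7] = [v_4,v_7] − [v_3,v_7] + [v_3,v_4],
  ∂[v_2,v_3,v_5] = [v_3,v_5] − [v_2,v_5] + [v_2,v_3].
As a 24×16 matrix over Z this has rank 15, with invariant factors (1,1,1,1,1,1,1,1,1,1,1,1,1,1,1).

Reading off H_k = ker ∂_k / im ∂_{k+1}:

  H_0: rank C_0 − rank ∂_1 = 8 − 7 = 1, and the invariant factors of ∂_1 are all 1, so H_0 ≅ Z.
  H_1: rank ker ∂_1 − rank ∂_2 = (24 − 7) − 15 = 2, and the invariant factors of ∂_2 are all 1, so H_1 ≅ Z^2.
  H_2: rank ker ∂_2 − rank ∂_3 = (16 − 15) − 0 = 1, and there is no ∂_3, so H_2 ≅ Z.

(K is a triangulation of the torus T^2.)

H_0 = Z,  H_1 = Z^2,  H_2 = Z.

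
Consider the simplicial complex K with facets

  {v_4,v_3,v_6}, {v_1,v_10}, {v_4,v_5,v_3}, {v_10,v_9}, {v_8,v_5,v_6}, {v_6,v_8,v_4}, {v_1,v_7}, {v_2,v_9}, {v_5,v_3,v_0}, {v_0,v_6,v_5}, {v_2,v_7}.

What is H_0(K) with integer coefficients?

Order the vertices as v_0 < v_1 < v_2 < v_3 < v_4 < v_5 < v_6 < v_7 < v_8 < v_9 < v_10. Listing each simplex with vertices in this order, K has dimension 2 with simplices:

  0-simplices (11): [v_0], [v_1], [v_2], [v_3], [v_4], [v_5], [v_6], [v_7], [v_8], [v_9], [v_10]
  1-simplices (17): (17 of them)
  2-simplices (6): [v_0,v_3,v_5], [v_0,v_5,v_6], [v_3,v_4,v_5], [v_3,v_4,v_6], [v_4,v_6,v_8], [v_5,v_6,v_8]

Hence C_0 ≅ Z^11, C_1 ≅ Z^17, C_2 ≅ Z^6.

The boundary map ∂_1: C_1 → C_0 is given by ∂[p,q] = [q] − [p]. For instance
  ∂[v_9,v_10] = [v_10] − [v_9].
This gives a 11×17 integer matrix of rank 9; reducing to Smith normal form yields diagonal entries (1,1,1,1,1,1,1,1,1).

∂_2: C_2 → C_1 maps a triangle to the signed sum of its edges. For instance
  ∂[v_5,v_6,v_8] = [v_6,v_8] − [v_5,v_8] + [v_5,v_6],
  ∂[v_3,v_4,v_5] = [v_4,v_5] − [v_3,v_5] + [v_3,v_4].
The 17×6 boundary matrix has rank 6 and Smith normal form diag(1,1,1,1,1,1).

Now H_k = ker ∂_k / im ∂_{k+1}, so:

  H_0: rank C_0 − rank ∂_1 = 11 − 9 = 2, and the invariant factors of ∂_1 are all 1, so H_0 = Z^2.

H_0 = Z^2.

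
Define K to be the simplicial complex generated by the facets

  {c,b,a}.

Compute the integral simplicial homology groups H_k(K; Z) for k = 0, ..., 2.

H_0 ≅ Z,  H_1 = 0,  H_2 = 0.

Take the total order a < b < c on the vertex set. Then K (dimension 2) consists of the simplices:

  0-simplices (3): a, b, c
  1-simplices (3): ab, ac, bc
  2-simplices (1): abc

so the chain groups are C_0 ≅ Z^3, C_1 ≅ Z^3, C_2 ≅ Z^1.

The boundary map ∂_1: C_1 → C_0 sends each edge [p,q] (with p < q) to q − p.
The resulting 3×3 matrix has rank 2, and its Smith normal form has invariant factors (1,1).

The boundary map ∂_2: C_2 → C_1 acts by ∂[p,q,r] = [q,r] − [p,r] + [p,q]. For instance
  ∂abc = bc − ac + ab.
As a 3×1 matrix over Z this has rank 1, with invariant factors (1).

From H_k ≅ ker(∂_k) / im(∂_{k+1}) we obtain:

  H_0: rank C_0 − rank ∂_1 = 3 − 2 = 1, and the invariant factors of ∂_1 are all 1, so H_0 = Z.
  H_1: rank ker ∂_1 − rank ∂_2 = (3 − 2) − 1 = 0, and the invariant factors of ∂_2 are all 1, so H_1 = 0.
  H_2: rank ker ∂_2 − rank ∂_3 = (1 − 1) − 0 = 0, and there is no ∂_3, so H_2 = 0.

As a check, the Euler characteristic is 3 − 3 + 1 = 1, which agrees with 1 − 0 + 0 = 1.
(K is a triangulation of the 2-simplex.)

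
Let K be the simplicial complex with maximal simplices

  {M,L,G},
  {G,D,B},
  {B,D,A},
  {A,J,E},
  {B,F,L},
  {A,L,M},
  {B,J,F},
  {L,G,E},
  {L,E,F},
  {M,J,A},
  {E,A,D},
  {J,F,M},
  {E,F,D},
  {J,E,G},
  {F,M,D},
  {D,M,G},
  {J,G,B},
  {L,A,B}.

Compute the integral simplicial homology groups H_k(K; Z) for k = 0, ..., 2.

Fix the vertex order A < B < D < E < F < G < J < L < M and write every simplex with vertices in increasing order. Then dim K = 2 and the simplices of K are:

  0-simplices (9): A, B, D, E, F, G, J, L, M
  1-simplices (27): AB, AD, AE, AJ, AL, AM, BD, BF, BG, BJ, BL, DE, DF, DG, DM, EF, EG, EJ, EL, FJ, FL, FM, GJ, GL, GM, JM, LM
  2-simplices (18): ABD, ABL, ADE, AEJ, AJM, ALM, BDG, BFJ, BFL, BGJ, DEF, DFM, DGM, EFL, EGJ, EGL, FJM, GLM

Hence C_0 ≅ Z^9, C_1 ≅ Z^27, C_2 ≅ Z^18.

The boundary map ∂_1: C_1 → C_0 is given by ∂[p,q] = [q] − [p].
As a 9×27 matrix over Z this has rank 8, with invariant factors (1,1,1,1,1,1,1,1).

Boundary ∂_2: C_2 → C_1 maps a triangle to the signed sum of its edges. For instance
  ∂ABL = BL − AL + AB,
  ∂BDG = DG − BG + BD.
This gives a 27×18 integer matrix of rank 17; reducing to Smith normal form yields diagonal entries (1,1,1,1,1,1,1,1,1,1,1,1,1,1,1,1,1).

Computing H_k = (kernel of ∂_k) / (image of ∂_{k+1}):

  H_0: rank C_0 − rank ∂_1 = 9 − 8 = 1, and the invariant factors of ∂_1 are all 1, so H_0 = Z.
  H_1: rank ker ∂_1 − rank ∂_2 = (27 − 8) − 17 = 2, and the invariant factors of ∂_2 are all 1, so H_1 = Z^2.
  H_2: rank ker ∂_2 − rank ∂_3 = (18 − 17) − 0 = 1, and there is no ∂_3, so H_2 = Z.

As a check, the Euler characteristic is 9 − 27 + 18 = 0, which agrees with 1 − 2 + 1 = 0.

H_0 ≅ Z,  H_1 ≅ Z^2,  H_2 ≅ Z.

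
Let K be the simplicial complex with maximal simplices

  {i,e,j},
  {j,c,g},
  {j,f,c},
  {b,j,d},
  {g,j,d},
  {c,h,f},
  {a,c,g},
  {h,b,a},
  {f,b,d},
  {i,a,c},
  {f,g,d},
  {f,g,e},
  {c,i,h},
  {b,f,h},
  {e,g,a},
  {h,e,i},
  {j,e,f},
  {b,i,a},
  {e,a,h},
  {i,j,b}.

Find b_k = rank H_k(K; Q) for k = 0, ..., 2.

We work with the vertex ordering a < b < c < d < e < f < g < h < i < j. The simplices of K, each written with vertices in increasing order, are:

  0-simplices (10): a, b, c, d, e, f, g, h, i, j
  1-simplices (30): ab, ac, ae, ag, ah, ai, bd, bf, bh, bi, bj, cf, cg, ch, ci, cj, df, dg, dj, ef, eg, eh, ei, ej, fg, fh, fj, gj, hi, ij
  2-simplices (20): abh, abi, acg, aci, aeg, aeh, bdf, bdj, bfh, bij, cfh, cfj, cgj, chi, dfg, dgj, efg, efj, ehi, eij

Hence C_0 ≅ Z^10, C_1 ≅ Z^30, C_2 ≅ Z^20.

∂_1: C_1 → C_0 is given by ∂[p,q] = [q] − [p].
The resulting 10×30 matrix has rank 9, and its Smith normal form has invariant factors (1,1,1,1,1,1,1,1,1).

∂_2: C_2 → C_1 sends each 2-simplex [p,q,r] to [q,r] − [p,r] + [p,q]. For instance
  ∂aeh = eh − ah + ae,
  ∂bfh = fh − bh + bf.
The resulting 30×20 matrix has rank 20, and its Smith normal form has invariant factors (1,1,1,1,1,1,1,1,1,1,1,1,1,1,1,1,1,1,1,2).

From H_k ≅ ker(∂_k) / im(∂_{k+1}) we obtain:

  H_0: rank C_0 − rank ∂_1 = 10 − 9 = 1, and the invariant factors of ∂_1 are all 1, so H_0 ≅ Z.
  H_1: rank ker ∂_1 − rank ∂_2 = (30 − 9) − 20 = 1, and ∂_2 has invariant factor 2 > 1, so H_1 ≅ Z ⊕ Z_2.
  H_2: rank ker ∂_2 − rank ∂_3 = (20 − 20) − 0 = 0, and there is no ∂_3, so H_2 ≅ 0.

Hence the Betti numbers are b_0 = 1, b_1 = 1, b_2 = 0.

b_0 = 1, b_1 = 1, b_2 = 0.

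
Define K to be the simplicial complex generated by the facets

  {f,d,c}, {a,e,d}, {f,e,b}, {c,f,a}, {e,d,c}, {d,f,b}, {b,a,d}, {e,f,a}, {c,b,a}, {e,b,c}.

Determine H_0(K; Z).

Order the vertices as a < b < c < d < e < f. Listing each simplex with vertices in this order, K has dimension 2 with simplices:

  0-simplices (6): a, b, c, d, e, f
  1-simplices (15): ab, ac, ad, ae, af, bc, bd, be, bf, cd, ce, cf, de, df, ef
  2-simplices (10): abc, abd, acf, ade, aef, bce, bdf, bef, cde, cdf

so the chain groups are C_0 ≅ Z^6, C_1 ≅ Z^15, C_2 ≅ Z^10.

∂_1: C_1 → C_0 maps an edge to its endpoints' difference, ∂[p,q] = q − p.
As a 6×15 matrix over Z this has rank 5, with invariant factors (1,1,1,1,1).

∂_2: C_2 → C_1 maps a triangle to the signed sum of its edges. For instance
  ∂abd = bd − ad + ab,
  ∂cdf = df − cf + cd.
This gives a 15×10 integer matrix of rank 10; reducing to Smith normal form yields diagonal entries (1,1,1,1,1,1,1,1,1,2).

Computing H_k = (kernel of ∂_k) / (image of ∂_{k+1}):

  H_0: rank C_0 − rank ∂_1 = 6 − 5 = 1, and the invariant factors of ∂_1 are all 1, so H_0 ≅ Z.

(K is a triangulation of the real projective plane RP^2.)

H_0 = Z.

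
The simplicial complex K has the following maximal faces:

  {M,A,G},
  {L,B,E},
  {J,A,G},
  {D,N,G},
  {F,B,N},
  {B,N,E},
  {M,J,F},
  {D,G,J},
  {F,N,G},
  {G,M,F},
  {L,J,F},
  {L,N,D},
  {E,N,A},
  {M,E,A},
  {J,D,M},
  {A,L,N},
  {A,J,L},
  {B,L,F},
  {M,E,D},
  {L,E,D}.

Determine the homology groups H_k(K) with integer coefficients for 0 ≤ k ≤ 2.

K has 10 vertices, 30 edges, 20 triangles.
rank ∂_0 = 0, rank ∂_1 = 9 ⇒ b_0 = 10 − 0 − 9 = 1; all invariant factors of ∂_1 are 1 so no torsion. So H_0 ≅ Z.
rank ∂_1 = 9, rank ∂_2 = 20 ⇒ b_1 = 30 − 9 − 20 = 1; ∂_2 has invariant factor(s) [2] giving torsion. So H_1 ≅ Z ⊕ Z_2.
rank ∂_2 = 20, rank ∂_3 = 0 ⇒ b_2 = 20 − 20 − 0 = 0. So H_2 ≅ 0.

H_0 = Z,  H_1 = Z ⊕ Z_2,  H_2 = 0.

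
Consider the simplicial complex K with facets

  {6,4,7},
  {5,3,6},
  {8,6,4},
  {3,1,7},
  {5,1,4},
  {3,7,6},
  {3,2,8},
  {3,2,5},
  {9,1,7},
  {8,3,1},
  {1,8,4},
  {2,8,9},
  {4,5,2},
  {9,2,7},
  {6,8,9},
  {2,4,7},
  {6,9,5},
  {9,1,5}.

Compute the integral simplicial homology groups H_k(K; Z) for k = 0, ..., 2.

H_0 ≅ Z,  H_1 ≅ Z^2,  H_2 ≅ Z.

We work with the vertex ordering 1 < 2 < 3 < 4 < 5 < 6 < 7 < 8 < 9. The simplices of K, each written with vertices in increasing order, are:

  0-simplices (9): [1], [2], [3], [4], [5], [6], [7], [8], [9]
  1-simplices (27): (27 of them)
  2-simplices (18): [1,3,7], [1,3,8], [1,4,5], [1,4,8], [1,5,9], [1,7,9], [2,3,5], [2,3,8], [2,4,5], [2,4,7], [2,7,9], [2,8,9], [3,5,6], [3,6,7], [4,6,7], [4,6,8], [5,6,9], [6,8,9]

giving chain groups C_0 ≅ Z^9, C_1 ≅ Z^27, C_2 ≅ Z^18.

∂_1: C_1 → C_0 is given by ∂[p,q] = [q] − [p]. For instance
  ∂[1,4] = [4] − [1].
This gives a 9×27 integer matrix of rank 8; reducing to Smith normal form yields diagonal entries (1,1,1,1,1,1,1,1).

The boundary map ∂_2: C_2 → C_1 sends each 2-simplex [p,q,r] to [q,r] − [p,r] + [p,q]. For instance
  ∂[1,5,9] = [5,9] − [1,9] + [1,5],
  ∂[1,4,8] = [4,8] − [1,8] + [1,4].
The 27×18 boundary matrix has rank 17 and Smith normal form diag(1,1,1,1,1,1,1,1,1,1,1,1,1,1,1,1,1).

From H_k ≅ ker(∂_k) / im(∂_{k+1}) we obtain:

  H_0: rank C_0 − rank ∂_1 = 9 − 8 = 1, and the invariant factors of ∂_1 are all 1, so H_0 ≅ Z.
  H_1: rank ker ∂_1 − rank ∂_2 = (27 − 8) − 17 = 2, and the invariant factors of ∂_2 are all 1, so H_1 ≅ Z^2.
  H_2: rank ker ∂_2 − rank ∂_3 = (18 − 17) − 0 = 1, and there is no ∂_3, so H_2 ≅ Z.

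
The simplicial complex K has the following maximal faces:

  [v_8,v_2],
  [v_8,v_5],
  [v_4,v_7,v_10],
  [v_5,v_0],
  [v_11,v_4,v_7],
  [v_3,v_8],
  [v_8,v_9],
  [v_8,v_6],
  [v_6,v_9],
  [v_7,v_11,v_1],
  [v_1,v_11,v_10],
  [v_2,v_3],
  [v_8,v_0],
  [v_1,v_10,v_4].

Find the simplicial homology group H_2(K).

H_2 ≅ 0.

K has 12 vertices, 19 edges, 5 triangles.
rank ∂_2 = 5, rank ∂_3 = 0 ⇒ b_2 = 5 − 5 − 0 = 0. So H_2 = 0.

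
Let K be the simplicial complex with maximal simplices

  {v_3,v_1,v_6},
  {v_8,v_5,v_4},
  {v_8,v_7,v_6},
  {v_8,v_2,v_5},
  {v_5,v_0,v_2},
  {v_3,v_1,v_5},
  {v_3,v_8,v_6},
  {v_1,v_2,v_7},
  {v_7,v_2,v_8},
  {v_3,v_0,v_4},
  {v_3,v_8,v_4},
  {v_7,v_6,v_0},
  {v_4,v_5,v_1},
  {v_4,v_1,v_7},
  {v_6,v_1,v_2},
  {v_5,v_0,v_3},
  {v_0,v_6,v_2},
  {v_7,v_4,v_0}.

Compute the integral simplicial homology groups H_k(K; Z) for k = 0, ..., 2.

H_0 ≅ Z,  H_1 ≅ Z ⊕ Z/2Z,  H_2 = 0.

We work with the vertex ordering v_0 < v_1 < v_2 < v_3 < v_4 < v_5 < v_6 < v_7 < v_8. The simplices of K, each written with vertices in increasing order, are:

  0-simplices (9): [v_0], [v_1], [v_2], [v_3], [v_4], [v_5], [v_6], [v_7], [v_8]
  1-simplices (27): (27 of them)
  2-simplices (18): (18 of them)

Hence C_0 ≅ Z^9, C_1 ≅ Z^27, C_2 ≅ Z^18.

∂_1: C_1 → C_0 maps an edge to its endpoints' difference, ∂[p,q] = q − p. For instance
  ∂[v_6,v_7] = [v_7] − [v_6].
This gives a 9×27 integer matrix of rank 8; reducing to Smith normal form yields diagonal entries (1,1,1,1,1,1,1,1).

The boundary map ∂_2: C_2 → C_1 acts by ∂[p,q,r] = [q,r] − [p,r] + [p,q]. For instance
  ∂[v_6,v_7,v_8] = [v_7,v_8] − [v_6,v_8] + [v_6,v_7],
  ∂[v_3,v_4,v_8] = [v_4,v_8] − [v_3,v_8] + [v_3,v_4].
The resulting 27×18 matrix has rank 18, and its Smith normal form has invariant factors (1,1,1,1,1,1,1,1,1,1,1,1,1,1,1,1,1,2).

Now H_k = ker ∂_k / im ∂_{k+1}, so:

  H_0: rank C_0 − rank ∂_1 = 9 − 8 = 1, and the invariant factors of ∂_1 are all 1, so H_0 = Z.
  H_1: rank ker ∂_1 − rank ∂_2 = (27 − 8) − 18 = 1, and ∂_2 has invariant factor 2 > 1, so H_1 = Z ⊕ Z/2Z.
  H_2: rank ker ∂_2 − rank ∂_3 = (18 − 18) − 0 = 0, and there is no ∂_3, so H_2 = 0.

(K is a triangulation of the Klein bottle.)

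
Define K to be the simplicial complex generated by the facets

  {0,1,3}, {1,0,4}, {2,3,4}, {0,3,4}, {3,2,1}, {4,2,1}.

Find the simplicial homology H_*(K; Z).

Take the total order 0 < 1 < 2 < 3 < 4 on the vertex set. Then K (dimension 2) consists of the simplices:

  0-simplices (5): [0], [1], [2], [3], [4]
  1-simplices (9): [0,1], [0,3], [0,4], [1,2], [1,3], [1,4], [2,3], [2,4], [3,4]
  2-simplices (6): [0,1,3], [0,1,4], [0,3,4], [1,2,3], [1,2,4], [2,3,4]

so the chain groups are C_0 ≅ Z^5, C_1 ≅ Z^9, C_2 ≅ Z^6.

∂_1: C_1 → C_0 maps an edge to its endpoints' difference, ∂[p,q] = q − p. For instance
  ∂[3,4] = [4] − [3].
As a 5×9 matrix over Z this has rank 4, with invariant factors (1,1,1,1).

∂_2: C_2 → C_1 acts by ∂[p,q,r] = [q,r] − [p,r] + [p,q]. For instance
  ∂[0,1,4] = [1,4] − [0,4] + [0,1],
  ∂[0,3,4] = [3,4] − [0,4] + [0,3].
The resulting 9×6 matrix has rank 5, and its Smith normal form has invariant factors (1,1,1,1,1).

Computing H_k = (kernel of ∂_k) / (image of ∂_{k+1}):

  H_0: rank C_0 − rank ∂_1 = 5 − 4 = 1, and the invariant factors of ∂_1 are all 1, so H_0 = Z.
  H_1: rank ker ∂_1 − rank ∂_2 = (9 − 4) − 5 = 0, and the invariant factors of ∂_2 are all 1, so H_1 = 0.
  H_2: rank ker ∂_2 − rank ∂_3 = (6 − 5) − 0 = 1, and there is no ∂_3, so H_2 = Z.

H_0 ≅ Z,  H_1 = 0,  H_2 ≅ Z.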